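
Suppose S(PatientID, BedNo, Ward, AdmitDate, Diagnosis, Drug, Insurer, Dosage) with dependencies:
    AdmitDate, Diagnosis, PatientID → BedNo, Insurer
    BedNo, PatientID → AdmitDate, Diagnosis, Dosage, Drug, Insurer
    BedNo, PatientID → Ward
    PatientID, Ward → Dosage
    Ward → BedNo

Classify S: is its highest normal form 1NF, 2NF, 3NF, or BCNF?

3NF

Candidate keys: {AdmitDate, Diagnosis, PatientID}, {BedNo, PatientID}, {PatientID, Ward}. Prime attributes: {AdmitDate, BedNo, Diagnosis, PatientID, Ward}.
Ward → BedNo breaks BCNF: {Ward}⁺ = {BedNo, Ward}, so {Ward} is not a superkey.
Since {BedNo} ⊆ prime attributes and every other non-superkey FD also has a prime right side, the schema is in 3NF.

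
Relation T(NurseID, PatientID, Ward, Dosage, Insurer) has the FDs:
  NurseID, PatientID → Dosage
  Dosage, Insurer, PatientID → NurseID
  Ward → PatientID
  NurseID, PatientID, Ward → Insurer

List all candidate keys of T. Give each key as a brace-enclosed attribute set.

{Dosage, Insurer, Ward}, {NurseID, Ward}

Attributes never on any right-hand side: {Ward} — every candidate key must contain it.
{NurseID, Ward} is a candidate key since {NurseID, Ward}⁺ = {Dosage, Insurer, NurseID, PatientID, Ward} covers every attribute.
{Dosage, Insurer, Ward} is a candidate key since {Dosage, Insurer, Ward}⁺ = {Dosage, Insurer, NurseID, PatientID, Ward} covers every attribute.
No proper subset of any of these is a key, and no other minimal superkey exists.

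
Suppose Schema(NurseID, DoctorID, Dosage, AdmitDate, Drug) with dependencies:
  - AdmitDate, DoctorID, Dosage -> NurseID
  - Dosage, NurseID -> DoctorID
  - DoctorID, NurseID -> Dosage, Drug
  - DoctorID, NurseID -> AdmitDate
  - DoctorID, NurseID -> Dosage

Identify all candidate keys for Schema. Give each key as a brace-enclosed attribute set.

{DoctorID, NurseID}⁺ = {AdmitDate, DoctorID, Dosage, Drug, NurseID} — all of the relation — so {DoctorID, NurseID} is a candidate key.
{Dosage, NurseID}⁺ = {AdmitDate, DoctorID, Dosage, Drug, NurseID} — all of the relation — so {Dosage, NurseID} is a candidate key.
{AdmitDate, DoctorID, Dosage}⁺ = {AdmitDate, DoctorID, Dosage, Drug, NurseID} — all of the relation — so {AdmitDate, DoctorID, Dosage} is a candidate key.
Any other superkey properly contains one of these, so there are no further candidate keys.

{AdmitDate, DoctorID, Dosage}, {DoctorID, NurseID}, {Dosage, NurseID}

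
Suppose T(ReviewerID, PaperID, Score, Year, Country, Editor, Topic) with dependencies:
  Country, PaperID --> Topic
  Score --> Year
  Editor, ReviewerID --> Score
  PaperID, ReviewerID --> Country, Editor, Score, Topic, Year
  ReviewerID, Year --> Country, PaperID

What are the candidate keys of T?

Attributes never on any right-hand side: {ReviewerID} — every candidate key must contain it.
Closure of {Editor, ReviewerID} is {Country, Editor, PaperID, ReviewerID, Score, Topic, Year}, the whole schema; {Editor, ReviewerID} is a candidate key.
Closure of {PaperID, ReviewerID} is {Country, Editor, PaperID, ReviewerID, Score, Topic, Year}, the whole schema; {PaperID, ReviewerID} is a candidate key.
Closure of {ReviewerID, Score} is {Country, Editor, PaperID, ReviewerID, Score, Topic, Year}, the whole schema; {ReviewerID, Score} is a candidate key.
Closure of {ReviewerID, Year} is {Country, Editor, PaperID, ReviewerID, Score, Topic, Year}, the whole schema; {ReviewerID, Year} is a candidate key.
These are minimal and exhaustive — every other superkey contains one of them.

{Editor, ReviewerID}, {PaperID, ReviewerID}, {ReviewerID, Score}, {ReviewerID, Year}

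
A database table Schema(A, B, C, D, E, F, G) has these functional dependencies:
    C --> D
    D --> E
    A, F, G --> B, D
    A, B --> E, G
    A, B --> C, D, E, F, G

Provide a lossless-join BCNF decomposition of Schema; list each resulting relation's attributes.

Candidate keys of the original relation: {A, B}, {A, F, G}.
Within {A, B, C, D, E, F, G}: {C}⁺ ∩ {A, B, C, D, E, F, G} = {C, D, E}, not the whole set, so C --> D, E violates BCNF; decompose into {C, D, E} and {A, B, C, F, G}.
Within {C, D, E}: {D}⁺ ∩ {C, D, E} = {D, E}, not the whole set, so D --> E violates BCNF; decompose into {D, E} and {C, D}.
{D, E} is in BCNF.
{C, D} is in BCNF.
{A, B, C, F, G} is in BCNF.

{A, B, C, F, G}; {C, D}; {D, E}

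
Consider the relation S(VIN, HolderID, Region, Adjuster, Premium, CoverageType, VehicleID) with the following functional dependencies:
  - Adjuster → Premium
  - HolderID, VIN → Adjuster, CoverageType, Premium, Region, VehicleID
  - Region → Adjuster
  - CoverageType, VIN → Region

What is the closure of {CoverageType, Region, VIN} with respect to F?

Start with {CoverageType, Region, VIN}.
Region → Adjuster applies; add {Adjuster} → now {Adjuster, CoverageType, Region, VIN}.
Adjuster → Premium applies; add {Premium} → now {Adjuster, CoverageType, Premium, Region, VIN}.
No further FD applies.

{Adjuster, CoverageType, Premium, Region, VIN}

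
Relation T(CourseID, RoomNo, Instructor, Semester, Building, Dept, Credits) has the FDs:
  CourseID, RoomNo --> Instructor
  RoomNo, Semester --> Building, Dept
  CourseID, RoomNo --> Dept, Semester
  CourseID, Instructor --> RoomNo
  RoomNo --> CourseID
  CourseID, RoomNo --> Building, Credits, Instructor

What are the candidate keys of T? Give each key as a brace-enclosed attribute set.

{RoomNo} is a candidate key since {RoomNo}⁺ = {Building, CourseID, Credits, Dept, Instructor, RoomNo, Semester} covers every attribute.
{CourseID, Instructor} is a candidate key since {CourseID, Instructor}⁺ = {Building, CourseID, Credits, Dept, Instructor, RoomNo, Semester} covers every attribute.
No proper subset of any of these is a key, and no other minimal superkey exists.

{CourseID, Instructor}, {RoomNo}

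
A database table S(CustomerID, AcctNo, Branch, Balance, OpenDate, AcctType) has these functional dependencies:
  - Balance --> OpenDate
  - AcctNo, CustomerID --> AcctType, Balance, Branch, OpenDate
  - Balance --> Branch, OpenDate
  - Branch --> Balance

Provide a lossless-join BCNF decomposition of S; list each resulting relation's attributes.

Candidate key of the original relation: {AcctNo, CustomerID}.
In {AcctNo, AcctType, Balance, Branch, CustomerID, OpenDate}, {Balance} is not a superkey ({Balance}⁺ restricted to this set is {Balance, Branch, OpenDate}), so split on Balance --> Branch, OpenDate into {Balance, Branch, OpenDate} and {AcctNo, AcctType, Balance, CustomerID}.
{Balance, Branch, OpenDate} is in BCNF.
{AcctNo, AcctType, Balance, CustomerID} is in BCNF.

{AcctNo, AcctType, Balance, CustomerID}; {Balance, Branch, OpenDate}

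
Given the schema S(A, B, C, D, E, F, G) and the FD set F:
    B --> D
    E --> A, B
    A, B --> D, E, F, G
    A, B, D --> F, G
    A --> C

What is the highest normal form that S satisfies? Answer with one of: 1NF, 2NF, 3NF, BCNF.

Candidate keys: {A, B}, {E}. Prime attributes: {A, B, E}.
B --> D breaks BCNF: {B}⁺ = {B, D}, so {B} is not a superkey.
B --> D determines the non-prime attribute {D} from a non-superkey — 3NF is violated.
{A} is a proper subset of the key {A, B}, and {A}⁺ contains the non-prime attribute {C} — a partial dependency, so 2NF is violated.

1NF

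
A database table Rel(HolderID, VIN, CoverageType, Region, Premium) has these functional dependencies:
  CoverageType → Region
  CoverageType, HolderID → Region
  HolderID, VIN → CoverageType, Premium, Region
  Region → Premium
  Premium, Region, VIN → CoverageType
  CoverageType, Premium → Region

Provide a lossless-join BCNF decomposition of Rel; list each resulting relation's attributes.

Candidate key of the original relation: {HolderID, VIN}.
Within {CoverageType, HolderID, Premium, Region, VIN}: {CoverageType}⁺ ∩ {CoverageType, HolderID, Premium, Region, VIN} = {CoverageType, Premium, Region}, not the whole set, so CoverageType → Premium, Region violates BCNF; decompose into {CoverageType, Premium, Region} and {CoverageType, HolderID, VIN}.
Within {CoverageType, Premium, Region}: {Region}⁺ ∩ {CoverageType, Premium, Region} = {Premium, Region}, not the whole set, so Region → Premium violates BCNF; decompose into {Premium, Region} and {CoverageType, Region}.
{Premium, Region} is in BCNF.
{CoverageType, Region} is in BCNF.
{CoverageType, HolderID, VIN} is in BCNF.

{CoverageType, HolderID, VIN}; {CoverageType, Region}; {Premium, Region}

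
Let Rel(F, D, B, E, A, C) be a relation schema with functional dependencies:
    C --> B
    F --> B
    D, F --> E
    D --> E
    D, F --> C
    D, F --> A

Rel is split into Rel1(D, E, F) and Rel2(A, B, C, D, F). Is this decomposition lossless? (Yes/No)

The shared attributes are {D, F} and {D, F}⁺ = {A, B, C, D, E, F}.
Since Rel1 ⊆ {A, B, C, D, E, F}, the intersection is a superkey of Rel1; the decomposition is lossless.

Yes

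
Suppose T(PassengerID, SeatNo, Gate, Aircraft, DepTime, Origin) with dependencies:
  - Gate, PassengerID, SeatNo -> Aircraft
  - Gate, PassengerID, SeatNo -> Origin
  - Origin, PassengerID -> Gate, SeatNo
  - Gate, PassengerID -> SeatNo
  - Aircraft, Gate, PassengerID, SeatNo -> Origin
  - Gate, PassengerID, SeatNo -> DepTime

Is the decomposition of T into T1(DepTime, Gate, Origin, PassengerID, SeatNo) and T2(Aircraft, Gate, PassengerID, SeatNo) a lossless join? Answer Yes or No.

The shared attributes are {Gate, PassengerID, SeatNo} and {Gate, PassengerID, SeatNo}⁺ = {Aircraft, DepTime, Gate, Origin, PassengerID, SeatNo}.
This includes all of T1, so the common attributes are a superkey of T1 — the join is lossless.

Yes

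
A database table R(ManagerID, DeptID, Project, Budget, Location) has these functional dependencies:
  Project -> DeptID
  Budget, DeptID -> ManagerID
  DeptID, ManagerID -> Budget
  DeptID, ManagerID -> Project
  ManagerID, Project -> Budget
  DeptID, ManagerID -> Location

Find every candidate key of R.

{Budget, DeptID}, {Budget, Project}, {DeptID, ManagerID}, {ManagerID, Project}

{Budget, DeptID}⁺ = {Budget, DeptID, Location, ManagerID, Project} — all of the relation — so {Budget, DeptID} is a candidate key.
{Budget, Project}⁺ = {Budget, DeptID, Location, ManagerID, Project} — all of the relation — so {Budget, Project} is a candidate key.
{DeptID, ManagerID}⁺ = {Budget, DeptID, Location, ManagerID, Project} — all of the relation — so {DeptID, ManagerID} is a candidate key.
{ManagerID, Project}⁺ = {Budget, DeptID, Location, ManagerID, Project} — all of the relation — so {ManagerID, Project} is a candidate key.
No proper subset of any of these is a key, and no other minimal superkey exists.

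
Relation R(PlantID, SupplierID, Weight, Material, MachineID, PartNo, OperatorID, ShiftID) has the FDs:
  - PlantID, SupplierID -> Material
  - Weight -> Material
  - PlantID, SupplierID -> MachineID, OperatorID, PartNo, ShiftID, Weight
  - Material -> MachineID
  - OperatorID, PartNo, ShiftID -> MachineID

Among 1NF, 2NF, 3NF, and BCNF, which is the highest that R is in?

Candidate key: {PlantID, SupplierID}. Prime attributes: {PlantID, SupplierID}.
Weight -> Material breaks BCNF: {Weight}⁺ = {MachineID, Material, Weight}, so {Weight} is not a superkey.
Because {Material} is non-prime and the left side of Weight -> Material is not a superkey, the relation is not in 3NF.
No non-prime attribute depends on a proper subset of any candidate key, so 2NF holds.

2NF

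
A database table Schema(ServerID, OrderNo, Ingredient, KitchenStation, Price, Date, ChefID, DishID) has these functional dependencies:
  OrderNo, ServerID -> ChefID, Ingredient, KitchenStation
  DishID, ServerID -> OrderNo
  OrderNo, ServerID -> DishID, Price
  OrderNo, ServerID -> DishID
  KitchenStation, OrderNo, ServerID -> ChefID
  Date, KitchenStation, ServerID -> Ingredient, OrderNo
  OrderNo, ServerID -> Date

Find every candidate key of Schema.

Attributes never on any right-hand side: {ServerID} — every candidate key must contain it.
{DishID, ServerID}⁺ = {ChefID, Date, DishID, Ingredient, KitchenStation, OrderNo, Price, ServerID} — all of the relation — so {DishID, ServerID} is a candidate key.
{OrderNo, ServerID}⁺ = {ChefID, Date, DishID, Ingredient, KitchenStation, OrderNo, Price, ServerID} — all of the relation — so {OrderNo, ServerID} is a candidate key.
{Date, KitchenStation, ServerID}⁺ = {ChefID, Date, DishID, Ingredient, KitchenStation, OrderNo, Price, ServerID} — all of the relation — so {Date, KitchenStation, ServerID} is a candidate key.
These are minimal and exhaustive — every other superkey contains one of them.

{Date, KitchenStation, ServerID}, {DishID, ServerID}, {OrderNo, ServerID}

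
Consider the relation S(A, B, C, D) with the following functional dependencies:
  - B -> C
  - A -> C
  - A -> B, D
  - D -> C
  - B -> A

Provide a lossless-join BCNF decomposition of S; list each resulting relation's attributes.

{A, B, D}; {C, D}

Candidate keys of the original relation: {A}, {B}.
In {A, B, C, D}, {D} is not a superkey ({D}⁺ restricted to this set is {C, D}), so split on D -> C into {C, D} and {A, B, D}.
{C, D}: every determinant is a superkey — BCNF.
{A, B, D}: every determinant is a superkey — BCNF.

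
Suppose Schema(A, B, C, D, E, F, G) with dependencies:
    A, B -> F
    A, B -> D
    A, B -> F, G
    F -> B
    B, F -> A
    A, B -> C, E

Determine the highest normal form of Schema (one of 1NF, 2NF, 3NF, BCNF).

BCNF

Candidate keys: {A, B}, {F}. Prime attributes: {A, B, F}.
The left-hand side of every FD is a superkey, so BCNF is satisfied.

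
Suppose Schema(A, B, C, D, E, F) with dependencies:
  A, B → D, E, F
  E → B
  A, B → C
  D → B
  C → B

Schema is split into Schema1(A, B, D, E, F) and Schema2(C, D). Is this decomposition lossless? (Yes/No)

No

Schema1 ∩ Schema2 = {D}; its closure under F is {B, D}.
The closure covers neither Schema1 nor Schema2 entirely; the join is not lossless.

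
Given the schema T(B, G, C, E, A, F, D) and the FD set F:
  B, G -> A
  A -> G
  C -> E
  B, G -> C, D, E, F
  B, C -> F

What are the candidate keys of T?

{A, B}, {B, G}

No FD produces {B}, so it must be in every candidate key.
{A, B}⁺ = {A, B, C, D, E, F, G} — all of the relation — so {A, B} is a candidate key.
{B, G}⁺ = {A, B, C, D, E, F, G} — all of the relation — so {B, G} is a candidate key.
Any other superkey properly contains one of these, so there are no further candidate keys.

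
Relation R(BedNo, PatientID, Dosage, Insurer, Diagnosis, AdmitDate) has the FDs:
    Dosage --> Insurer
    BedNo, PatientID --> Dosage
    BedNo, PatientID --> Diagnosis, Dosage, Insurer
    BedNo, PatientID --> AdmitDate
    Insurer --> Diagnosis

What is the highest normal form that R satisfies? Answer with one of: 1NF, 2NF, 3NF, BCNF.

Candidate key: {BedNo, PatientID}. Prime attributes: {BedNo, PatientID}.
For Dosage --> Insurer we have {Dosage}⁺ = {Diagnosis, Dosage, Insurer}; {Dosage} is not a superkey, so BCNF fails.
Dosage --> Insurer has non-prime {Insurer} on the right and a non-superkey on the left, so 3NF fails.
No proper subset of a key has a non-prime attribute in its closure, so there is no partial dependency; 2NF holds.

2NF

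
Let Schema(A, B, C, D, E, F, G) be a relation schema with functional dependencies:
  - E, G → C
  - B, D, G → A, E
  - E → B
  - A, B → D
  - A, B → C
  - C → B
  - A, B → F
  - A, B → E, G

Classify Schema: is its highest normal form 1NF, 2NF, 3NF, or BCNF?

3NF

Candidate keys: {A, B}, {A, C}, {A, E}, {B, D, G}, {C, D, G}, {D, E, G}. Prime attributes: {A, B, C, D, E, G}.
For E, G → C we have {E, G}⁺ = {B, C, E, G}; {E, G} is not a superkey, so BCNF fails.
Its right-hand attributes {C} are all prime, as are those of every other non-superkey FD — the relation is in 3NF.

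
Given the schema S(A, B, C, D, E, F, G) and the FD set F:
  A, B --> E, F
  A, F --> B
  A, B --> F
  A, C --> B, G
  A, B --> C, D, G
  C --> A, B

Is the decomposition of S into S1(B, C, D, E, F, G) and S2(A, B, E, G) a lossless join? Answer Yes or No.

Common attributes: {B, E, G}; their closure is {B, E, G}.
Neither S1 nor S2 is contained in that closure, so the decomposition is lossy.

No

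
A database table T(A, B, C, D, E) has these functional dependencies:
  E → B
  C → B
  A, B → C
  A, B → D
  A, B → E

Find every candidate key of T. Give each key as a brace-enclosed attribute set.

{A, B}, {A, C}, {A, E}

Attributes never on any right-hand side: {A} — every candidate key must contain it.
{A, B} is a candidate key since {A, B}⁺ = {A, B, C, D, E} covers every attribute.
{A, C} is a candidate key since {A, C}⁺ = {A, B, C, D, E} covers every attribute.
{A, E} is a candidate key since {A, E}⁺ = {A, B, C, D, E} covers every attribute.
No proper subset of any of these is a key, and no other minimal superkey exists.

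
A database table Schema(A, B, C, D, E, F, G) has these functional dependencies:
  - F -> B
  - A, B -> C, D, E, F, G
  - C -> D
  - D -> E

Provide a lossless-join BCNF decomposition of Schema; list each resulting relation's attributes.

{A, C, F, G}; {B, F}; {C, D}; {D, E}

Candidate keys of the original relation: {A, B}, {A, F}.
In {A, B, C, D, E, F, G}, {F} is not a superkey ({F}⁺ restricted to this set is {B, F}), so split on F -> B into {B, F} and {A, C, D, E, F, G}.
{B, F}: every determinant is a superkey — BCNF.
In {A, C, D, E, F, G}, {C} is not a superkey ({C}⁺ restricted to this set is {C, D, E}), so split on C -> D, E into {C, D, E} and {A, C, F, G}.
In {C, D, E}, {D} is not a superkey ({D}⁺ restricted to this set is {D, E}), so split on D -> E into {D, E} and {C, D}.
{D, E}: every determinant is a superkey — BCNF.
{C, D}: every determinant is a superkey — BCNF.
{A, C, F, G}: every determinant is a superkey — BCNF.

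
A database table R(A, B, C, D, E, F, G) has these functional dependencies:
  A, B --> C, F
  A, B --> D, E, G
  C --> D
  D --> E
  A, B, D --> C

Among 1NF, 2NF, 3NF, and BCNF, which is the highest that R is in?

Candidate key: {A, B}. Prime attributes: {A, B}.
C --> D breaks BCNF: {C}⁺ = {C, D, E}, so {C} is not a superkey.
Because {D} is non-prime and the left side of C --> D is not a superkey, the relation is not in 3NF.
No proper subset of a key has a non-prime attribute in its closure, so there is no partial dependency; 2NF holds.

2NF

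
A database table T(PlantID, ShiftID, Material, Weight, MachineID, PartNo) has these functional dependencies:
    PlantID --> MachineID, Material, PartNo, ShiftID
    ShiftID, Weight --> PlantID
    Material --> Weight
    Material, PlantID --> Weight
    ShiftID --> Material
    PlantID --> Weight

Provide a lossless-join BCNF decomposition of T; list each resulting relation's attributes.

{MachineID, Material, PartNo, PlantID, ShiftID}; {Material, Weight}

Candidate keys of the original relation: {PlantID}, {ShiftID}.
{MachineID, Material, PartNo, PlantID, ShiftID, Weight}: {Material} determines {Material, Weight} here but is not a superkey — split on Material --> Weight, giving {Material, Weight} and {MachineID, Material, PartNo, PlantID, ShiftID}.
{Material, Weight} is in BCNF.
{MachineID, Material, PartNo, PlantID, ShiftID} is in BCNF.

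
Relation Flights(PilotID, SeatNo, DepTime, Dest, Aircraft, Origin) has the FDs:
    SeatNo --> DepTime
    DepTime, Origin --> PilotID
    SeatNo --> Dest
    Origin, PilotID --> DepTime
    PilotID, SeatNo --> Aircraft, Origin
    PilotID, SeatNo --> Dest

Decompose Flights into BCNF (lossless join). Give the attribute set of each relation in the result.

{Aircraft, Origin, PilotID, SeatNo}; {DepTime, Dest, SeatNo}

Candidate keys of the original relation: {Origin, SeatNo}, {PilotID, SeatNo}.
Within {Aircraft, DepTime, Dest, Origin, PilotID, SeatNo}: {SeatNo}⁺ ∩ {Aircraft, DepTime, Dest, Origin, PilotID, SeatNo} = {DepTime, Dest, SeatNo}, not the whole set, so SeatNo --> DepTime, Dest violates BCNF; decompose into {DepTime, Dest, SeatNo} and {Aircraft, Origin, PilotID, SeatNo}.
{DepTime, Dest, SeatNo} is in BCNF.
{Aircraft, Origin, PilotID, SeatNo} is in BCNF.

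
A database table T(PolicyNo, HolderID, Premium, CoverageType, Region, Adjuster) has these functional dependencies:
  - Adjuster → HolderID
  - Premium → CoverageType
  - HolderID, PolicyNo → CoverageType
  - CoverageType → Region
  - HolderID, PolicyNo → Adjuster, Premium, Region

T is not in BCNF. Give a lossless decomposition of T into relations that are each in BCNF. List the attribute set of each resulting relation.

Candidate keys of the original relation: {Adjuster, PolicyNo}, {HolderID, PolicyNo}.
In {Adjuster, CoverageType, HolderID, PolicyNo, Premium, Region}, {Adjuster} is not a superkey ({Adjuster}⁺ restricted to this set is {Adjuster, HolderID}), so split on Adjuster → HolderID into {Adjuster, HolderID} and {Adjuster, CoverageType, PolicyNo, Premium, Region}.
{Adjuster, HolderID} has no BCNF violation.
In {Adjuster, CoverageType, PolicyNo, Premium, Region}, {Premium} is not a superkey ({Premium}⁺ restricted to this set is {CoverageType, Premium, Region}), so split on Premium → CoverageType, Region into {CoverageType, Premium, Region} and {Adjuster, PolicyNo, Premium}.
In {CoverageType, Premium, Region}, {CoverageType} is not a superkey ({CoverageType}⁺ restricted to this set is {CoverageType, Region}), so split on CoverageType → Region into {CoverageType, Region} and {CoverageType, Premium}.
{CoverageType, Region} has no BCNF violation.
{CoverageType, Premium} has no BCNF violation.
{Adjuster, PolicyNo, Premium} has no BCNF violation.

{Adjuster, HolderID}; {Adjuster, PolicyNo, Premium}; {CoverageType, Premium}; {CoverageType, Region}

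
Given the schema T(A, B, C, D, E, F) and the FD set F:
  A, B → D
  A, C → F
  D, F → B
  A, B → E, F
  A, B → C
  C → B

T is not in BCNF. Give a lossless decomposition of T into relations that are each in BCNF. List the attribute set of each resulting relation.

Candidate keys of the original relation: {A, B}, {A, C}, {A, D, F}.
{A, B, C, D, E, F}: {D, F} determines {B, D, F} here but is not a superkey — split on D, F → B, giving {B, D, F} and {A, C, D, E, F}.
{B, D, F} is in BCNF.
{A, C, D, E, F} is in BCNF.

{A, C, D, E, F}; {B, D, F}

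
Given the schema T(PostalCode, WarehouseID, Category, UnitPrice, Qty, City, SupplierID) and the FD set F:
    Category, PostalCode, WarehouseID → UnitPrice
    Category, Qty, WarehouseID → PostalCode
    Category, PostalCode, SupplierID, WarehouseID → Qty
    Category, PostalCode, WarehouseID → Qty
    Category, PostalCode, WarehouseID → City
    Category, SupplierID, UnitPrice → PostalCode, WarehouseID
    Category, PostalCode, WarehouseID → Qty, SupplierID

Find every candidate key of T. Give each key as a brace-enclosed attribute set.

Attributes never on any right-hand side: {Category} — every candidate key must contain it.
Closure of {Category, PostalCode, WarehouseID} is {Category, City, PostalCode, Qty, SupplierID, UnitPrice, WarehouseID}, the whole schema; {Category, PostalCode, WarehouseID} is a candidate key.
Closure of {Category, Qty, WarehouseID} is {Category, City, PostalCode, Qty, SupplierID, UnitPrice, WarehouseID}, the whole schema; {Category, Qty, WarehouseID} is a candidate key.
Closure of {Category, SupplierID, UnitPrice} is {Category, City, PostalCode, Qty, SupplierID, UnitPrice, WarehouseID}, the whole schema; {Category, SupplierID, UnitPrice} is a candidate key.
No proper subset of any of these is a key, and no other minimal superkey exists.

{Category, PostalCode, WarehouseID}, {Category, Qty, WarehouseID}, {Category, SupplierID, UnitPrice}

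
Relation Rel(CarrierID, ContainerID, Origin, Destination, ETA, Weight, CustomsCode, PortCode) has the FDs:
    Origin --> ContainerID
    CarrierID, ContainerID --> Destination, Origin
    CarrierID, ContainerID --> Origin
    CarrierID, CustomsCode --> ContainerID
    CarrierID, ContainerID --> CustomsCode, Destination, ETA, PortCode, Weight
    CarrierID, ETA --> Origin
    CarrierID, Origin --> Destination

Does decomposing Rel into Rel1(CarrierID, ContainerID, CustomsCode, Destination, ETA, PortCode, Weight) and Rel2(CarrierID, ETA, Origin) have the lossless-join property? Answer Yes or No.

Yes

Common attributes: {CarrierID, ETA}; their closure is {CarrierID, ContainerID, CustomsCode, Destination, ETA, Origin, PortCode, Weight}.
This includes all of Rel1, so the common attributes are a superkey of Rel1 — the join is lossless.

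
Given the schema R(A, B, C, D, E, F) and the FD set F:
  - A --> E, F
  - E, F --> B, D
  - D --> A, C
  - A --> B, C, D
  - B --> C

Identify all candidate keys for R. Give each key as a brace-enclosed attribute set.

{A}, {D}, {E, F}

{A}⁺ = {A, B, C, D, E, F} — all of the relation — so {A} is a candidate key.
{D}⁺ = {A, B, C, D, E, F} — all of the relation — so {D} is a candidate key.
{E, F}⁺ = {A, B, C, D, E, F} — all of the relation — so {E, F} is a candidate key.
No proper subset of any of these is a key, and no other minimal superkey exists.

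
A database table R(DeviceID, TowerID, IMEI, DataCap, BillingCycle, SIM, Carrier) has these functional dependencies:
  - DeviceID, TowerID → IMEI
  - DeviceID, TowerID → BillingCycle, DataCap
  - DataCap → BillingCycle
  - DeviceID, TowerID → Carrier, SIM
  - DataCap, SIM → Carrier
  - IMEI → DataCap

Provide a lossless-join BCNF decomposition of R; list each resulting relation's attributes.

{BillingCycle, DataCap}; {Carrier, DataCap, SIM}; {DataCap, IMEI}; {DeviceID, IMEI, SIM, TowerID}

Candidate key of the original relation: {DeviceID, TowerID}.
Within {BillingCycle, Carrier, DataCap, DeviceID, IMEI, SIM, TowerID}: {DataCap}⁺ ∩ {BillingCycle, Carrier, DataCap, DeviceID, IMEI, SIM, TowerID} = {BillingCycle, DataCap}, not the whole set, so DataCap → BillingCycle violates BCNF; decompose into {BillingCycle, DataCap} and {Carrier, DataCap, DeviceID, IMEI, SIM, TowerID}.
{BillingCycle, DataCap}: every determinant is a superkey — BCNF.
Within {Carrier, DataCap, DeviceID, IMEI, SIM, TowerID}: {DataCap, SIM}⁺ ∩ {Carrier, DataCap, DeviceID, IMEI, SIM, TowerID} = {Carrier, DataCap, SIM}, not the whole set, so DataCap, SIM → Carrier violates BCNF; decompose into {Carrier, DataCap, SIM} and {DataCap, DeviceID, IMEI, SIM, TowerID}.
{Carrier, DataCap, SIM}: every determinant is a superkey — BCNF.
Within {DataCap, DeviceID, IMEI, SIM, TowerID}: {IMEI}⁺ ∩ {DataCap, DeviceID, IMEI, SIM, TowerID} = {DataCap, IMEI}, not the whole set, so IMEI → DataCap violates BCNF; decompose into {DataCap, IMEI} and {DeviceID, IMEI, SIM, TowerID}.
{DataCap, IMEI}: every determinant is a superkey — BCNF.
{DeviceID, IMEI, SIM, TowerID}: every determinant is a superkey — BCNF.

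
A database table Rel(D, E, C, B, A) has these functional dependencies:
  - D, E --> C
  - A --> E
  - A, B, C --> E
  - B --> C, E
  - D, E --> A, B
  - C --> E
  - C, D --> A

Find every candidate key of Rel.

No FD produces {D}, so it must be in every candidate key.
{A, D}⁺ = {A, B, C, D, E}, which is every attribute, so {A, D} is a candidate key.
{B, D}⁺ = {A, B, C, D, E}, which is every attribute, so {B, D} is a candidate key.
{C, D}⁺ = {A, B, C, D, E}, which is every attribute, so {C, D} is a candidate key.
{D, E}⁺ = {A, B, C, D, E}, which is every attribute, so {D, E} is a candidate key.
No proper subset of any of these is a key, and no other minimal superkey exists.

{A, D}, {B, D}, {C, D}, {D, E}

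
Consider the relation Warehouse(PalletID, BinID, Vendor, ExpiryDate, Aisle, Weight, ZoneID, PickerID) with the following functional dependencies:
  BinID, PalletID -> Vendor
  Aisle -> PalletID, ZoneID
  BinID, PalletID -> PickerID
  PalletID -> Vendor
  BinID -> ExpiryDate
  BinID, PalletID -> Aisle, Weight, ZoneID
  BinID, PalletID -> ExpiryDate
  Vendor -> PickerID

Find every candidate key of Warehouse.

{Aisle, BinID}, {BinID, PalletID}

{BinID} never appears on the right of any FD, so every key must include it.
{Aisle, BinID} is a candidate key since {Aisle, BinID}⁺ = {Aisle, BinID, ExpiryDate, PalletID, PickerID, Vendor, Weight, ZoneID} covers every attribute.
{BinID, PalletID} is a candidate key since {BinID, PalletID}⁺ = {Aisle, BinID, ExpiryDate, PalletID, PickerID, Vendor, Weight, ZoneID} covers every attribute.
Any other superkey properly contains one of these, so there are no further candidate keys.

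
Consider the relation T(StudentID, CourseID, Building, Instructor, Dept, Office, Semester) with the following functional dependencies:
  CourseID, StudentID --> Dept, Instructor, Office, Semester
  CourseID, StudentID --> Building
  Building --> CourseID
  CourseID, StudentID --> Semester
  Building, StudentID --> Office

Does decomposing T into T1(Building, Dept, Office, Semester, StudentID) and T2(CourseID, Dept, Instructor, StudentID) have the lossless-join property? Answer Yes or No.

No

The shared attributes are {Dept, StudentID} and {Dept, StudentID}⁺ = {Dept, StudentID}.
The closure covers neither T1 nor T2 entirely; the join is not lossless.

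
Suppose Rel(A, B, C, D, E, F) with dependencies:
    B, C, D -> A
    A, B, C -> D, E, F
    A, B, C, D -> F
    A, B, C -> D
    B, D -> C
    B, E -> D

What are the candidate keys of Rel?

{A, B, C}, {B, D}, {B, E}

{B} never appears on the right of any FD, so every key must include it.
{B, D}⁺ = {A, B, C, D, E, F}, which is every attribute, so {B, D} is a candidate key.
{B, E}⁺ = {A, B, C, D, E, F}, which is every attribute, so {B, E} is a candidate key.
{A, B, C}⁺ = {A, B, C, D, E, F}, which is every attribute, so {A, B, C} is a candidate key.
These are minimal and exhaustive — every other superkey contains one of them.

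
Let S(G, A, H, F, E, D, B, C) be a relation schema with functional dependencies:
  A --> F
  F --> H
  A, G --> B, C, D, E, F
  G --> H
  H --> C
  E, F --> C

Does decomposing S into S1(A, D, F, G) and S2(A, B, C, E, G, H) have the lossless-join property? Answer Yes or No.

Yes

Common attributes: {A, G}; their closure is {A, B, C, D, E, F, G, H}.
S1 is contained in that closure, so S1 ∩ S2 --> S1 holds and the join is lossless.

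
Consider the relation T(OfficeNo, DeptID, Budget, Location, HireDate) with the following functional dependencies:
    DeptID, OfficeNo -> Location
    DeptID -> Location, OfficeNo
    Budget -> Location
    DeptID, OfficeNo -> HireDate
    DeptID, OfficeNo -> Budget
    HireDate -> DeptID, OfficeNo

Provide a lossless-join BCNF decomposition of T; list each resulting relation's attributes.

Candidate keys of the original relation: {DeptID}, {HireDate}.
{Budget, DeptID, HireDate, Location, OfficeNo}: {Budget} determines {Budget, Location} here but is not a superkey — split on Budget -> Location, giving {Budget, Location} and {Budget, DeptID, HireDate, OfficeNo}.
{Budget, Location} is in BCNF.
{Budget, DeptID, HireDate, OfficeNo} is in BCNF.

{Budget, DeptID, HireDate, OfficeNo}; {Budget, Location}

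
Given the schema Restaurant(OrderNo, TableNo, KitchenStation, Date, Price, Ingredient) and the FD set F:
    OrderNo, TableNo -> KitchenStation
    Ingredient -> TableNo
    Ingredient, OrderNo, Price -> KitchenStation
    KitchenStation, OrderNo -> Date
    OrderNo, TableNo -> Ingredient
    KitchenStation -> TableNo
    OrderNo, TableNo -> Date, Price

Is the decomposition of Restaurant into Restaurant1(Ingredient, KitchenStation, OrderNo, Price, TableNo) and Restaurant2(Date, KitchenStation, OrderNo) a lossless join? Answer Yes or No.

The shared attributes are {KitchenStation, OrderNo} and {KitchenStation, OrderNo}⁺ = {Date, Ingredient, KitchenStation, OrderNo, Price, TableNo}.
This includes all of Restaurant1, so the common attributes are a superkey of Restaurant1 — the join is lossless.

Yes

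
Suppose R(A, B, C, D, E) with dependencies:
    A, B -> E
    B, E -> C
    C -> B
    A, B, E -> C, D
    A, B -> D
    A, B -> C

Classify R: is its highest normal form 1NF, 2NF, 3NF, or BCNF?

3NF

Candidate keys: {A, B}, {A, C}. Prime attributes: {A, B, C}.
B, E -> C: {B, E}⁺ = {B, C, E}, which is not all of the attributes, so the left side is not a superkey — BCNF is violated.
Its right-hand attributes {C} are all prime, as are those of every other non-superkey FD — the relation is in 3NF.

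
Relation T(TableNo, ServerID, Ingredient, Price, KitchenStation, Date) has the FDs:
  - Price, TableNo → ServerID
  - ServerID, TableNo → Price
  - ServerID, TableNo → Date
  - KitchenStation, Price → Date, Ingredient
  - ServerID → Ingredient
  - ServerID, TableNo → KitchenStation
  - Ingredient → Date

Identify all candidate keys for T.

{Price, TableNo}, {ServerID, TableNo}

No FD produces {TableNo}, so it must be in every candidate key.
Closure of {Price, TableNo} is {Date, Ingredient, KitchenStation, Price, ServerID, TableNo}, the whole schema; {Price, TableNo} is a candidate key.
Closure of {ServerID, TableNo} is {Date, Ingredient, KitchenStation, Price, ServerID, TableNo}, the whole schema; {ServerID, TableNo} is a candidate key.
These are minimal and exhaustive — every other superkey contains one of them.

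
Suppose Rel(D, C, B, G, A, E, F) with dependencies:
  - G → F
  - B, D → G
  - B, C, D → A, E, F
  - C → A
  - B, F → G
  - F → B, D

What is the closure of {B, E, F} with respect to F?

{B, D, E, F, G}

Start with {B, E, F}.
B, F → G applies; add {G} → now {B, E, F, G}.
F → B, D applies; add {D} → now {B, D, E, F, G}.
No further FD applies.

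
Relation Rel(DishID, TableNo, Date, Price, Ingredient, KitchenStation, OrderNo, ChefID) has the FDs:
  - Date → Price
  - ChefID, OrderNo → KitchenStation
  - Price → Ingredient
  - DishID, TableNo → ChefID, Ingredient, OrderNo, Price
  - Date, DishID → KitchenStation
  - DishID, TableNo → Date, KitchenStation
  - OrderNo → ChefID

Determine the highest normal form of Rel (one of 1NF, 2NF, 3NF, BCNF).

2NF

Candidate key: {DishID, TableNo}. Prime attributes: {DishID, TableNo}.
For Date → Price we have {Date}⁺ = {Date, Ingredient, Price}; {Date} is not a superkey, so BCNF fails.
Date → Price determines the non-prime attribute {Price} from a non-superkey — 3NF is violated.
No non-prime attribute depends on a proper subset of any candidate key, so 2NF holds.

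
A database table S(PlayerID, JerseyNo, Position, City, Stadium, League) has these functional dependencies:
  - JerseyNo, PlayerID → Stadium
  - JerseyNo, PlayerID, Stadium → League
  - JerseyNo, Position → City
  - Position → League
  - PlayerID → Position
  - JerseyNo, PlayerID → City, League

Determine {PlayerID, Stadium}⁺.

{League, PlayerID, Position, Stadium}

Start with {PlayerID, Stadium}.
PlayerID → Position applies; add {Position} → now {PlayerID, Position, Stadium}.
Position → League applies; add {League} → now {League, PlayerID, Position, Stadium}.
No further FD applies.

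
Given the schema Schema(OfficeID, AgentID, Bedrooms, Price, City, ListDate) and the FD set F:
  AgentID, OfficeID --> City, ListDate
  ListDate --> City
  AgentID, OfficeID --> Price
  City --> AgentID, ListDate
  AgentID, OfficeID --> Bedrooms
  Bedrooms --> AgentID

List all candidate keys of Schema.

{OfficeID} never appears on the right of any FD, so every key must include it.
{AgentID, OfficeID}⁺ = {AgentID, Bedrooms, City, ListDate, OfficeID, Price} — all of the relation — so {AgentID, OfficeID} is a candidate key.
{Bedrooms, OfficeID}⁺ = {AgentID, Bedrooms, City, ListDate, OfficeID, Price} — all of the relation — so {Bedrooms, OfficeID} is a candidate key.
{City, OfficeID}⁺ = {AgentID, Bedrooms, City, ListDate, OfficeID, Price} — all of the relation — so {City, OfficeID} is a candidate key.
{ListDate, OfficeID}⁺ = {AgentID, Bedrooms, City, ListDate, OfficeID, Price} — all of the relation — so {ListDate, OfficeID} is a candidate key.
Any other superkey properly contains one of these, so there are no further candidate keys.

{AgentID, OfficeID}, {Bedrooms, OfficeID}, {City, OfficeID}, {ListDate, OfficeID}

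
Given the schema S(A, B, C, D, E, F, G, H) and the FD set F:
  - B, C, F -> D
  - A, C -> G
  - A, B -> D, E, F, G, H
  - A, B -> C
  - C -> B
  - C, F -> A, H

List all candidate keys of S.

{A, B}, {A, C}, {C, F}

{A, B}⁺ = {A, B, C, D, E, F, G, H} — all of the relation — so {A, B} is a candidate key.
{A, C}⁺ = {A, B, C, D, E, F, G, H} — all of the relation — so {A, C} is a candidate key.
{C, F}⁺ = {A, B, C, D, E, F, G, H} — all of the relation — so {C, F} is a candidate key.
Any other superkey properly contains one of these, so there are no further candidate keys.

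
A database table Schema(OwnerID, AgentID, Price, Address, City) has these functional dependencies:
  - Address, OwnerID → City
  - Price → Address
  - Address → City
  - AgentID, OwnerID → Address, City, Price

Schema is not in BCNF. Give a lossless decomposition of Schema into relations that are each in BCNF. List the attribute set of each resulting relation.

{Address, City}; {Address, OwnerID}; {Address, Price}; {AgentID, OwnerID, Price}

Candidate key of the original relation: {AgentID, OwnerID}.
{Address, AgentID, City, OwnerID, Price}: {Address, OwnerID} determines {Address, City, OwnerID} here but is not a superkey — split on Address, OwnerID → City, giving {Address, City, OwnerID} and {Address, AgentID, OwnerID, Price}.
{Address, City, OwnerID}: {Address} determines {Address, City} here but is not a superkey — split on Address → City, giving {Address, City} and {Address, OwnerID}.
{Address, City} is in BCNF.
{Address, OwnerID} is in BCNF.
{Address, AgentID, OwnerID, Price}: {Price} determines {Address, Price} here but is not a superkey — split on Price → Address, giving {Address, Price} and {AgentID, OwnerID, Price}.
{Address, Price} is in BCNF.
{AgentID, OwnerID, Price} is in BCNF.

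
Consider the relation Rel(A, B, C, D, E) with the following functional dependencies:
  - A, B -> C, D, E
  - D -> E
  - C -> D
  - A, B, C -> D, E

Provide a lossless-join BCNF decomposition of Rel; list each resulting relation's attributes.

{A, B, C}; {C, D}; {D, E}

Candidate key of the original relation: {A, B}.
Within {A, B, C, D, E}: {D}⁺ ∩ {A, B, C, D, E} = {D, E}, not the whole set, so D -> E violates BCNF; decompose into {D, E} and {A, B, C, D}.
{D, E}: every determinant is a superkey — BCNF.
Within {A, B, C, D}: {C}⁺ ∩ {A, B, C, D} = {C, D}, not the whole set, so C -> D violates BCNF; decompose into {C, D} and {A, B, C}.
{C, D}: every determinant is a superkey — BCNF.
{A, B, C}: every determinant is a superkey — BCNF.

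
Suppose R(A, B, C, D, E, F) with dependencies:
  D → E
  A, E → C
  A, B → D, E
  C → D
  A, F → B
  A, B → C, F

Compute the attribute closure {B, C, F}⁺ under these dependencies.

{B, C, D, E, F}

Start with {B, C, F}.
C → D applies; add {D} → now {B, C, D, F}.
D → E applies; add {E} → now {B, C, D, E, F}.
No further FD applies.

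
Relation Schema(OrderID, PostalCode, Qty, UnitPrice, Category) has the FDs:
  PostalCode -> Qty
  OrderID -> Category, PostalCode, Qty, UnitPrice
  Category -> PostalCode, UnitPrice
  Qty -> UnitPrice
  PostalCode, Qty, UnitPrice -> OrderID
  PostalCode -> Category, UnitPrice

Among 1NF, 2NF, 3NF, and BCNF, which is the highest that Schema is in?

Candidate keys: {Category}, {OrderID}, {PostalCode}. Prime attributes: {Category, OrderID, PostalCode}.
For Qty -> UnitPrice we have {Qty}⁺ = {Qty, UnitPrice}; {Qty} is not a superkey, so BCNF fails.
Qty -> UnitPrice has non-prime {UnitPrice} on the right and a non-superkey on the left, so 3NF fails.
With only single-attribute keys there can be no partial dependency, so 2NF holds.

2NF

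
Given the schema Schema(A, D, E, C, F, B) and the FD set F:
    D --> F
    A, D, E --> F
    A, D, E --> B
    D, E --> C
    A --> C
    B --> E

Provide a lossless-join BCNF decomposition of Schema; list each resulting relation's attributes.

{A, B, D}; {B, E}; {C, D, E}; {D, F}

Candidate keys of the original relation: {A, B, D}, {A, D, E}.
{A, B, C, D, E, F}: {D} determines {D, F} here but is not a superkey — split on D --> F, giving {D, F} and {A, B, C, D, E}.
{D, F}: every determinant is a superkey — BCNF.
{A, B, C, D, E}: {D, E} determines {C, D, E} here but is not a superkey — split on D, E --> C, giving {C, D, E} and {A, B, D, E}.
{C, D, E}: every determinant is a superkey — BCNF.
{A, B, D, E}: {B} determines {B, E} here but is not a superkey — split on B --> E, giving {B, E} and {A, B, D}.
{B, E}: every determinant is a superkey — BCNF.
{A, B, D}: every determinant is a superkey — BCNF.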